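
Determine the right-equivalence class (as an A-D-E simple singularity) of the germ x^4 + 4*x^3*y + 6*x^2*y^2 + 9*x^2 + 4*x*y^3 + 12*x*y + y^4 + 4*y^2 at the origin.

A_{3}

The Hessian of f at 0 has rank 1. Corank 1: A-series; mu = 3 gives A_3.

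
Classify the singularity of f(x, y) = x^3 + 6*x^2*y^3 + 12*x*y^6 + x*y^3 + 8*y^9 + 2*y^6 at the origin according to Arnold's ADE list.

E_{7}

The Hessian of f at 0 is [[0, 0], [0, 0]] with rank 0, so corank 2. A Groebner basis of the Jacobian ideal J(f) in C{x,y} is {x^3, x*y^2, 3*x^2 + y^3}; counting standard monomials gives mu = 7. Corank 2; j^3 = x^3 is a perfect cube, so E-series; the 4-jet and mu = 7 give E_7.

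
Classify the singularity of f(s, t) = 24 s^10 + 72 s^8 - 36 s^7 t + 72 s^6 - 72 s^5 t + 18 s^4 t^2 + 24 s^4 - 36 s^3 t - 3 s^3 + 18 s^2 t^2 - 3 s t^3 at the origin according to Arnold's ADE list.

E_7

The Hessian of f at 0 has rank 0. Corank 2; j^3 = -3*s^3 is a perfect cube, so E-series; the 4-jet and mu = 7 give E_7.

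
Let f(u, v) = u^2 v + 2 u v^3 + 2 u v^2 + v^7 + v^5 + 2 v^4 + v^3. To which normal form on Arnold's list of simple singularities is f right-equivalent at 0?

The Hessian of f at 0 has rank 0. Corank 2; j^3 = v*(u + v)^2 has shape L^2 M (L != M), so D-series; mu = 8 gives D_8.

D_8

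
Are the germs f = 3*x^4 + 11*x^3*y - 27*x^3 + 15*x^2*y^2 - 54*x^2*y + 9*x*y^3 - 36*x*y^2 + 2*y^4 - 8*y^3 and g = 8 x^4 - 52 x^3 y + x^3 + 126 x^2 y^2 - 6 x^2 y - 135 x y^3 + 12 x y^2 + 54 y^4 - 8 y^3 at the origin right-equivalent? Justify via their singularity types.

The Hessian of f at 0 has rank 0. Corank 2; j^3 = -(3*x + 2*y)^3 is a perfect cube, so E-series; the 4-jet and mu = 7 give E_7. The Hessian of g at 0 has rank 0. Corank 2; j^3 = (x - 2*y)^3 is a perfect cube, so E-series; the 4-jet and mu = 7 give E_7. Both have type E_7, hence right-equivalent.

Yes.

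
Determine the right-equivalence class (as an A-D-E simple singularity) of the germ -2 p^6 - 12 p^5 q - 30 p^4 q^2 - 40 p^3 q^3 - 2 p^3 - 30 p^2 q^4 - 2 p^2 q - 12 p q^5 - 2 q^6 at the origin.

D_{7}

The Hessian of f at 0 is [[0, 0], [0, 0]] with rank 0, so corank 2. A Groebner basis of the Jacobian ideal J(f) in C{p,q} is {-p*q/6 + q^5, p*q^2, p^2 + p*q}; counting standard monomials gives mu = 7. Corank 2; j^3 = -2*p^2*(p + q) has shape L^2 M (L != M), so D-series; mu = 7 gives D_7.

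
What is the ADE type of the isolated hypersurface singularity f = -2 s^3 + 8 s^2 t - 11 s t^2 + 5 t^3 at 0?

D_4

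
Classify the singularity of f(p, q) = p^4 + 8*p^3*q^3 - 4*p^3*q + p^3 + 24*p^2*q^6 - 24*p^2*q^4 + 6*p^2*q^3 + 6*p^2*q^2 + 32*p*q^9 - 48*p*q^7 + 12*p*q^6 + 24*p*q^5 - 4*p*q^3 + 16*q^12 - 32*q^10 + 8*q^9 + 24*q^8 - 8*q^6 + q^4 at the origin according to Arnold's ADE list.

E_6

The Hessian of f at 0 has rank 0. Corank 2; j^3 = p^3 is a perfect cube, so E-series; the 4-jet and mu = 6 give E_6.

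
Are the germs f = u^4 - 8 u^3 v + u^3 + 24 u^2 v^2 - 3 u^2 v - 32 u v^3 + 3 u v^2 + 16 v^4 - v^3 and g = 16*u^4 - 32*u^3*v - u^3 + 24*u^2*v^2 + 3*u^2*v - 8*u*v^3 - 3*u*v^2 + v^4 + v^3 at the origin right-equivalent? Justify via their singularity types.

Yes.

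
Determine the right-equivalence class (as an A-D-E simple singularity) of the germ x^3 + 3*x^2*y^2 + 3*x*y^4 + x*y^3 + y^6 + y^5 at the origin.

The Hessian of f at 0 is [[0, 0], [0, 0]] with rank 0, so corank 2. A Groebner basis of the Jacobian ideal J(f) in C{x,y} is {-x^2 + y^4 - y^3/3, x^3, x^2*y + x^2/3 + y^3/9, x^2 + x*y^2 + y^3/3}; counting standard monomials gives mu = 7. Corank 2; j^3 = x^3 is a perfect cube, so E-series; the 4-jet and mu = 7 give E_7.

E7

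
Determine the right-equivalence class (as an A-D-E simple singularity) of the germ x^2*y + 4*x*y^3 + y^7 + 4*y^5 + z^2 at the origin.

D_{8}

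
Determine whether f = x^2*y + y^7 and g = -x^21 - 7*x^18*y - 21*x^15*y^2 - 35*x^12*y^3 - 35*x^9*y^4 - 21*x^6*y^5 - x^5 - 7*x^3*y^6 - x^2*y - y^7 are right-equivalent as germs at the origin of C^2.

Yes.

The Hessian of f at 0 is [[0, 0], [0, 0]] with rank 0, so corank 2. A Groebner basis of the Jacobian ideal J(f) in C{x,y} is {x^2/7 + y^6, x^3, x*y}; counting standard monomials gives mu = 8. Corank 2; j^3 = x^2*y has shape L^2 M (L != M), so D-series; mu = 8 gives D_8. The Hessian of g at 0 is [[0, 0], [0, 0]] with rank 0, so corank 2. A Groebner basis of the Jacobian ideal J(g) in C{x,y} is {x^2/7 + y^6, x^3, x*y}; counting standard monomials gives mu = 8. Corank 2; j^3 = -x^2*y has shape L^2 M (L != M), so D-series; mu = 8 gives D_8. Both have type D_8, hence right-equivalent.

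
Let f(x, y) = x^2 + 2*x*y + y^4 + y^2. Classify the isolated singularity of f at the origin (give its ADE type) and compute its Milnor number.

The Hessian of f at 0 has rank 1. Corank 1: A-series; mu = 3 gives A_3.

Type A3, Milnor number mu = 3.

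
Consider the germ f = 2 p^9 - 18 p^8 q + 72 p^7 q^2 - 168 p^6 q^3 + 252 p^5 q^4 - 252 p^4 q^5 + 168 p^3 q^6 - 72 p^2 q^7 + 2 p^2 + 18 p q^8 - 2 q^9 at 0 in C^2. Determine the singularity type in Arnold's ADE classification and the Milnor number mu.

Type A8, Milnor number mu = 8.

The Hessian of f at 0 is [[4, 0], [0, 0]] with rank 1, so corank 1. A Groebner basis of the Jacobian ideal J(f) in C{p,q} is {q^8, p}; counting standard monomials gives mu = 8. Corank 1: A-series; mu = 8 gives A_8.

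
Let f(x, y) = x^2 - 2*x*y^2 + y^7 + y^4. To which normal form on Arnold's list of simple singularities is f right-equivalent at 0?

A_6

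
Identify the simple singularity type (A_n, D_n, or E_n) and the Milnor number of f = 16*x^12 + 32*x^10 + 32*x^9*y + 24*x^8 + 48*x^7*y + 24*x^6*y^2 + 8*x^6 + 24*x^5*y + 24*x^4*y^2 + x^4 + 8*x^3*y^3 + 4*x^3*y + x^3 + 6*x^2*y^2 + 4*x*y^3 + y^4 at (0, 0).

The Hessian of f at 0 has rank 0. Corank 2; j^3 = x^3 is a perfect cube, so E-series; the 4-jet and mu = 6 give E_6.

Type E6, Milnor number mu = 6.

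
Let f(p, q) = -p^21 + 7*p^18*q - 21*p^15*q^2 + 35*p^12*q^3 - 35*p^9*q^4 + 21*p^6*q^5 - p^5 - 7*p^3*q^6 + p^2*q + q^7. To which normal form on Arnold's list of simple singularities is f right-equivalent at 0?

The Hessian of f at 0 has rank 0. Corank 2; j^3 = p^2*q has shape L^2 M (L != M), so D-series; mu = 8 gives D_8.

D8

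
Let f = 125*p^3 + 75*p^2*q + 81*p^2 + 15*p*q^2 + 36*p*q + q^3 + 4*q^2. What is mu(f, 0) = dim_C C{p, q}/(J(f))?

The Hessian of f at 0 has rank 1. Corank 1: A-series; mu = 2 gives A_2.

2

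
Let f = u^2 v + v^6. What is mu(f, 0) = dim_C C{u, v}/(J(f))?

The Hessian of f at 0 has rank 0. Corank 2; j^3 = u^2*v has shape L^2 M (L != M), so D-series; mu = 7 gives D_7.

7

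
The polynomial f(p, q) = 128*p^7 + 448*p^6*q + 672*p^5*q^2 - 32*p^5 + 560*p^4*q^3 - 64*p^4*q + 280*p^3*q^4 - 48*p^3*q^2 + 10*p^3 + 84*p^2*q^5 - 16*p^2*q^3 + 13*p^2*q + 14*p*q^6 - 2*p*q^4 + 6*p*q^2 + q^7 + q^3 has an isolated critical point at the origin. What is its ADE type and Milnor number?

The Hessian of f at 0 has rank 0. Corank 2; j^3 = (2*p + q)*(5*p^2 + 4*p*q + q^2) splits into three distinct lines over C (the quadratic factor has nonzero discriminant), so D_4.

Type D_{4}, Milnor number mu = 4.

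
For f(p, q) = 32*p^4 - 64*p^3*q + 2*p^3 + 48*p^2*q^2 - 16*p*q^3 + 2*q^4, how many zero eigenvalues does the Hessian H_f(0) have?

2

The Hessian at 0 is [[0, 0], [0, 0]] of rank 0; hence corank 2.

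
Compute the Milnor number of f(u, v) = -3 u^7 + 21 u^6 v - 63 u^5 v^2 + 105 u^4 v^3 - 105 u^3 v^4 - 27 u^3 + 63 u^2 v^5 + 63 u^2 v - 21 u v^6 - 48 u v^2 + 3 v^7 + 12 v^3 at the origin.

8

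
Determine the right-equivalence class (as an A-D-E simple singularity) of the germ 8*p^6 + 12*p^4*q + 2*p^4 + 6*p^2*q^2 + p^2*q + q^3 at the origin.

D_4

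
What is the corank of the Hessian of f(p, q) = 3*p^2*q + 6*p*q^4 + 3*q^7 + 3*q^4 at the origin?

Hessian at 0 has rank 0.

2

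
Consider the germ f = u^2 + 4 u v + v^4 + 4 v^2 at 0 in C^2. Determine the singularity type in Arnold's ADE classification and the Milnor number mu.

Type A_{3}, Milnor number mu = 3.

The Hessian of f at 0 has rank 1. Corank 1: A-series; mu = 3 gives A_3.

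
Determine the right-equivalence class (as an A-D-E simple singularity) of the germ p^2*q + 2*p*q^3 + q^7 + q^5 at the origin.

D_8

The Hessian of f at 0 has rank 0. Corank 2; j^3 = p^2*q has shape L^2 M (L != M), so D-series; mu = 8 gives D_8.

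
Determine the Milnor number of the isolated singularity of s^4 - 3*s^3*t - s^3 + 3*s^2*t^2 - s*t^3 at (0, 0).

7

The Hessian of f at 0 is [[0, 0], [0, 0]] with rank 0, so corank 2. A Groebner basis of the Jacobian ideal J(f) in C{s,t} is {3*s^2 + t^4 + t^3, s^3, s^2*t - s^2 - t^3/3, -2*s^2 + s*t^2 - 2*t^3/3}; counting standard monomials gives mu = 7. Corank 2; j^3 = -s^3 is a perfect cube, so E-series; the 4-jet and mu = 7 give E_7.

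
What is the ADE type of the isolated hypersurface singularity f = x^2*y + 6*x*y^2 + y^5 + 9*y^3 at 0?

D_6

The Hessian of f at 0 has rank 0. Corank 2; j^3 = y*(x + 3*y)^2 has shape L^2 M (L != M), so D-series; mu = 6 gives D_6.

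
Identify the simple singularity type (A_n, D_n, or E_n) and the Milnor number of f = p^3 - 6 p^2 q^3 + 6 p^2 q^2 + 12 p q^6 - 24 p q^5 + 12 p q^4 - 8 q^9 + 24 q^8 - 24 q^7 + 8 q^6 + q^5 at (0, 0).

Type E_{8}, Milnor number mu = 8.

The Hessian of f at 0 has rank 0. Corank 2; j^3 = p^3 is a perfect cube, so E-series; the 5-jet and mu = 8 give E_8.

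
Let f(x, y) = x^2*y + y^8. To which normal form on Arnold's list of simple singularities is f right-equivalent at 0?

The Hessian of f at 0 has rank 0. Corank 2; j^3 = x^2*y has shape L^2 M (L != M), so D-series; mu = 9 gives D_9.

D9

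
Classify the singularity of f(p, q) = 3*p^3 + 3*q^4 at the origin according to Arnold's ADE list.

The Hessian of f at 0 has rank 0. Corank 2; j^3 = 3*p^3 is a perfect cube, so E-series; the 4-jet and mu = 6 give E_6.

E_6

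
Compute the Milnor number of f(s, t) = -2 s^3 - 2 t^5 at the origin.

8

The Hessian of f at 0 is [[0, 0], [0, 0]] with rank 0, so corank 2. A Groebner basis of the Jacobian ideal J(f) in C{s,t} is {t^4, s^2}; counting standard monomials gives mu = 8. Corank 2; j^3 = -2*s^3 is a perfect cube, so E-series; the 5-jet and mu = 8 give E_8.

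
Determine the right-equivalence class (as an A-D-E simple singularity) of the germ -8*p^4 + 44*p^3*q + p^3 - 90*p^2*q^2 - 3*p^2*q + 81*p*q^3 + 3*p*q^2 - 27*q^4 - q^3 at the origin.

The Hessian of f at 0 has rank 0. Corank 2; j^3 = (p - q)^3 is a perfect cube, so E-series; the 4-jet and mu = 7 give E_7.

E7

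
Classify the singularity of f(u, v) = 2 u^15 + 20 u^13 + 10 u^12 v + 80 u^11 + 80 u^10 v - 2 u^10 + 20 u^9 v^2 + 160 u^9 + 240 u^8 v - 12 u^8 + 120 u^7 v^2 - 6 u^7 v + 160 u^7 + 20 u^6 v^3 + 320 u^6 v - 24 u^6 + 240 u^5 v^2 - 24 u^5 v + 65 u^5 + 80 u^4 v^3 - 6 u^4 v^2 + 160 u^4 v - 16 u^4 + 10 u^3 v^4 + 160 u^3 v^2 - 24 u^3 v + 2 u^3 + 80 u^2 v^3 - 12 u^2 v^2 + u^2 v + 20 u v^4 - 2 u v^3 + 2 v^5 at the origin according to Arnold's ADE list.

The Hessian of f at 0 is [[0, 0], [0, 0]] with rank 0, so corank 2. A Groebner basis of the Jacobian ideal J(f) in C{u,v} is {u^3, u^2*v, u^2/4 + u*v^2, -7*u^2/2 - u*v + v^3}; counting standard monomials gives mu = 6. Corank 2; j^3 = u^2*(2*u + v) has shape L^2 M (L != M), so D-series; mu = 6 gives D_6.

D_6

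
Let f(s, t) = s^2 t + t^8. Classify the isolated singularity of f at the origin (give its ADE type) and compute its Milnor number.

Type D9, Milnor number mu = 9.

The Hessian of f at 0 has rank 0. Corank 2; j^3 = s^2*t has shape L^2 M (L != M), so D-series; mu = 9 gives D_9.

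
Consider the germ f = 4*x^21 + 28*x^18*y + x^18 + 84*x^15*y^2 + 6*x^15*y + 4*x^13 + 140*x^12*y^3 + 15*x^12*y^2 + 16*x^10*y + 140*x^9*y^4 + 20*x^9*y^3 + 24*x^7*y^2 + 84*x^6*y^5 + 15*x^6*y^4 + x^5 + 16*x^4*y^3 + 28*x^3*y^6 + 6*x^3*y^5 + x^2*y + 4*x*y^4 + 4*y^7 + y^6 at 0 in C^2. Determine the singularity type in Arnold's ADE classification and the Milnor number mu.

Type D_7, Milnor number mu = 7.

The Hessian of f at 0 has rank 0. Corank 2; j^3 = x^2*y has shape L^2 M (L != M), so D-series; mu = 7 gives D_7.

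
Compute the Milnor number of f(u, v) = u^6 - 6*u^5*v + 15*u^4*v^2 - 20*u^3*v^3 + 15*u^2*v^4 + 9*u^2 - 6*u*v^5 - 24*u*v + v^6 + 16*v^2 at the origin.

The Hessian of f at 0 has rank 1. Corank 1: A-series; mu = 5 gives A_5.

5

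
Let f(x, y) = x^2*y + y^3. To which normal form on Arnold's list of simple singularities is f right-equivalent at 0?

The Hessian of f at 0 has rank 0. Corank 2; j^3 = y*(x^2 + y^2) splits into three distinct lines over C (the quadratic factor has nonzero discriminant), so D_4.

D_4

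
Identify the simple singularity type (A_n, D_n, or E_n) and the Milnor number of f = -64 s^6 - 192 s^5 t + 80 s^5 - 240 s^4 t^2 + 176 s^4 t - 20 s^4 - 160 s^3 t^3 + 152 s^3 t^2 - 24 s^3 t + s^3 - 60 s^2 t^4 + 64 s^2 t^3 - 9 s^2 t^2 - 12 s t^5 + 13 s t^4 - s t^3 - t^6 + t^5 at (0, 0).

Type E7, Milnor number mu = 7.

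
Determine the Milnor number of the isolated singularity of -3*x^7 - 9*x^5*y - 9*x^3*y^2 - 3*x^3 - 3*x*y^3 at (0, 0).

7

The Hessian of f at 0 has rank 0. Corank 2; j^3 = -3*x^3 is a perfect cube, so E-series; the 4-jet and mu = 7 give E_7.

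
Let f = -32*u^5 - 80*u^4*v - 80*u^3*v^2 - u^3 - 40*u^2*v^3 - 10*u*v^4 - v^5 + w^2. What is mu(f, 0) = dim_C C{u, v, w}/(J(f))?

8

The Hessian of f at 0 has rank 1. Corank 2; j^3 = -u^3 is a perfect cube, so E-series; the 5-jet and mu = 8 give E_8.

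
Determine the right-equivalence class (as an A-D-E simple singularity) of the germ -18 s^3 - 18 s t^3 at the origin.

E_{7}

The Hessian of f at 0 is [[0, 0], [0, 0]] with rank 0, so corank 2. A Groebner basis of the Jacobian ideal J(f) in C{s,t} is {s^3, s*t^2, 3*s^2 + t^3}; counting standard monomials gives mu = 7. Corank 2; j^3 = -18*s^3 is a perfect cube, so E-series; the 4-jet and mu = 7 give E_7.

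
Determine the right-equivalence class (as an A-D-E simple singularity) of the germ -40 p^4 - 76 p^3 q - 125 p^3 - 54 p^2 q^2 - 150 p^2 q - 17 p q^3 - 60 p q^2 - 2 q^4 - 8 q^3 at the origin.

The Hessian of f at 0 has rank 0. Corank 2; j^3 = -(5*p + 2*q)^3 is a perfect cube, so E-series; the 4-jet and mu = 7 give E_7.

E_7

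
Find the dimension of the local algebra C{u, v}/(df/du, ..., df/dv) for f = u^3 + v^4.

The Hessian of f at 0 is [[0, 0], [0, 0]] with rank 0, so corank 2. A Groebner basis of the Jacobian ideal J(f) in C{u,v} is {v^3, u^2}; counting standard monomials gives mu = 6. Corank 2; j^3 = u^3 is a perfect cube, so E-series; the 4-jet and mu = 6 give E_6.

6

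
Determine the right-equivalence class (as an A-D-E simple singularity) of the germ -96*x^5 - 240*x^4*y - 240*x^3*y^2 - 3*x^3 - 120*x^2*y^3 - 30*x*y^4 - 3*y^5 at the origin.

E_{8}

The Hessian of f at 0 has rank 0. Corank 2; j^3 = -3*x^3 is a perfect cube, so E-series; the 5-jet and mu = 8 give E_8.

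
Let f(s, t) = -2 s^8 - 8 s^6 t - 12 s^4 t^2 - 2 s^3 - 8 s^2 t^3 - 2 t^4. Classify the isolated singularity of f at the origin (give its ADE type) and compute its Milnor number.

The Hessian of f at 0 is [[0, 0], [0, 0]] with rank 0, so corank 2. A Groebner basis of the Jacobian ideal J(f) in C{s,t} is {t^3, s^2}; counting standard monomials gives mu = 6. Corank 2; j^3 = -2*s^3 is a perfect cube, so E-series; the 4-jet and mu = 6 give E_6.

Type E6, Milnor number mu = 6.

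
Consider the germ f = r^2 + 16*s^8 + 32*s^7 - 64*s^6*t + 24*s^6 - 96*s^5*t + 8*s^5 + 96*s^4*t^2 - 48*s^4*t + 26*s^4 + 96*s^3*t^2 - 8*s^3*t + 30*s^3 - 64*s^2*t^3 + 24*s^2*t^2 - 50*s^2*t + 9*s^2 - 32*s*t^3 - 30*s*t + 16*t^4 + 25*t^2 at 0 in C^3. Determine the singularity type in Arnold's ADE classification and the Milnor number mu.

Type A_{3}, Milnor number mu = 3.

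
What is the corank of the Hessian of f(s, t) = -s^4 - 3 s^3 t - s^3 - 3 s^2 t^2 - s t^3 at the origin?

Hessian at 0 has rank 0.

2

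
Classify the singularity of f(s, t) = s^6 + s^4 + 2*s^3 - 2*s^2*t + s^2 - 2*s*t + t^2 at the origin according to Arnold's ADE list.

The Hessian of f at 0 has rank 1. Corank 1: A-series; mu = 5 gives A_5.

A_{5}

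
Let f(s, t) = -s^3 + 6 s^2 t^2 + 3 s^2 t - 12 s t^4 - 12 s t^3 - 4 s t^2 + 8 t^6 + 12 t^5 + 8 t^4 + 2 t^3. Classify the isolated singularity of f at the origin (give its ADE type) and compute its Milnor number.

Type D_4, Milnor number mu = 4.

The Hessian of f at 0 has rank 0. Corank 2; j^3 = -(s - t)*(s^2 - 2*s*t + 2*t^2) splits into three distinct lines over C (the quadratic factor has nonzero discriminant), so D_4.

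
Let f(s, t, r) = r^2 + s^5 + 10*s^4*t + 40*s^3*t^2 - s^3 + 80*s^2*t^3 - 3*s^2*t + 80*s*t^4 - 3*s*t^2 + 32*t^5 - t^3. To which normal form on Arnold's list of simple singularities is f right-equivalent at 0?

The Hessian of f at 0 has rank 1. Corank 2; j^3 = -(s + t)^3 is a perfect cube, so E-series; the 5-jet and mu = 8 give E_8.

E_8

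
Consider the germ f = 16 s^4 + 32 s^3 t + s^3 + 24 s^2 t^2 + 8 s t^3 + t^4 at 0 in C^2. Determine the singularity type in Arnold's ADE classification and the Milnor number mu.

Type E_{6}, Milnor number mu = 6.

The Hessian of f at 0 has rank 0. Corank 2; j^3 = s^3 is a perfect cube, so E-series; the 4-jet and mu = 6 give E_6.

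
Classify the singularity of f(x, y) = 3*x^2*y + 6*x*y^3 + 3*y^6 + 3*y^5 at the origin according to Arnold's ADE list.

D_{7}

The Hessian of f at 0 has rank 0. Corank 2; j^3 = 3*x^2*y has shape L^2 M (L != M), so D-series; mu = 7 gives D_7.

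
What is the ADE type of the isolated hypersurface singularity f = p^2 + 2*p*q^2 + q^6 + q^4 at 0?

A5

The Hessian of f at 0 is [[2, 0], [0, 0]] with rank 1, so corank 1. A Groebner basis of the Jacobian ideal J(f) in C{p,q} is {p^3, p^2*q, p + q^2}; counting standard monomials gives mu = 5. Corank 1: A-series; mu = 5 gives A_5.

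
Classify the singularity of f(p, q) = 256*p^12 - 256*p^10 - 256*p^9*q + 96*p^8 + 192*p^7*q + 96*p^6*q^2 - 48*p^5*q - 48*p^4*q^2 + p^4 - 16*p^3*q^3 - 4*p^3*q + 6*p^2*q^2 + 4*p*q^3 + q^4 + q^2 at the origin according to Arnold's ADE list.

A_3

The Hessian of f at 0 is [[0, 0], [0, 2]] with rank 1, so corank 1. A Groebner basis of the Jacobian ideal J(f) in C{p,q} is {p^3, q}; counting standard monomials gives mu = 3. Corank 1: A-series; mu = 3 gives A_3.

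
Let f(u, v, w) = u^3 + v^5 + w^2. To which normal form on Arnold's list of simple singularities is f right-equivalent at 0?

E_8

The Hessian of f at 0 has rank 1. Corank 2; j^3 = u^3 is a perfect cube, so E-series; the 5-jet and mu = 8 give E_8.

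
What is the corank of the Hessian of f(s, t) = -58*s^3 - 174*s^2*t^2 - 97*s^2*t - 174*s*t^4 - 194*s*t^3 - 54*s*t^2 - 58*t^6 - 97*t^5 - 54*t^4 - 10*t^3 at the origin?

Hessian at 0 has rank 0.

2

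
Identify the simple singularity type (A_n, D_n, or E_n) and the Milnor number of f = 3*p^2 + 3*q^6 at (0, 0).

The Hessian of f at 0 has rank 1. Corank 1: A-series; mu = 5 gives A_5.

Type A5, Milnor number mu = 5.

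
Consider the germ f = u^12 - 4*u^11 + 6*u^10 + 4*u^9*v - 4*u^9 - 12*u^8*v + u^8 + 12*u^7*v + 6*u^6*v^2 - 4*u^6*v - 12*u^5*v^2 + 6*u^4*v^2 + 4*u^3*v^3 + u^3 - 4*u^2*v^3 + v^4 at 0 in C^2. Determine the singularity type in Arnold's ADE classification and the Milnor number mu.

The Hessian of f at 0 is [[0, 0], [0, 0]] with rank 0, so corank 2. A Groebner basis of the Jacobian ideal J(f) in C{u,v} is {v^3, u^2}; counting standard monomials gives mu = 6. Corank 2; j^3 = u^3 is a perfect cube, so E-series; the 4-jet and mu = 6 give E_6.

Type E_{6}, Milnor number mu = 6.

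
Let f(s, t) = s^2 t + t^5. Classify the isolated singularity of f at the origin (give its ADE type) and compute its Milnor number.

Type D6, Milnor number mu = 6.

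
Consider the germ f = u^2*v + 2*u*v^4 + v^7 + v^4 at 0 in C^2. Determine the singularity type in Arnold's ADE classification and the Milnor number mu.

Type D5, Milnor number mu = 5.

The Hessian of f at 0 has rank 0. Corank 2; j^3 = u^2*v has shape L^2 M (L != M), so D-series; mu = 5 gives D_5.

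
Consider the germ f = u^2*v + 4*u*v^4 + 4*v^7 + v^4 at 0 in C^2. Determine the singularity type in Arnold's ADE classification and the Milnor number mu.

The Hessian of f at 0 is [[0, 0], [0, 0]] with rank 0, so corank 2. A Groebner basis of the Jacobian ideal J(f) in C{u,v} is {u^3, u^2/4 + v^3, u*v}; counting standard monomials gives mu = 5. Corank 2; j^3 = u^2*v has shape L^2 M (L != M), so D-series; mu = 5 gives D_5.

Type D5, Milnor number mu = 5.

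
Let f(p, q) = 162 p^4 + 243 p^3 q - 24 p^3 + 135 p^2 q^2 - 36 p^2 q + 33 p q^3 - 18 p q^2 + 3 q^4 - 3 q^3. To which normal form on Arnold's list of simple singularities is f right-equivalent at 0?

E7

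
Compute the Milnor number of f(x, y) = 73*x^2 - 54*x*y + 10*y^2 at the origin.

The Hessian of f at 0 is [[146, -54], [-54, 20]] with rank 2, so corank 0. A Groebner basis of the Jacobian ideal J(f) in C{x,y} is {x, y}; counting standard monomials gives mu = 1. Corank 0: nondegenerate Morse point, so A_1.

1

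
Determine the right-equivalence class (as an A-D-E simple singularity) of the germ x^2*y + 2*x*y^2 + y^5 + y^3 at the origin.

D6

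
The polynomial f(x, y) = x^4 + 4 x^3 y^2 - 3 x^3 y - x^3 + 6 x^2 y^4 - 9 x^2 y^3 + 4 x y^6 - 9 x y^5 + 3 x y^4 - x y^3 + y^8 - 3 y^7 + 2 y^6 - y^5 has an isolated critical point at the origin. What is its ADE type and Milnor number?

The Hessian of f at 0 has rank 0. Corank 2; j^3 = -x^3 is a perfect cube, so E-series; the 4-jet and mu = 7 give E_7.

Type E7, Milnor number mu = 7.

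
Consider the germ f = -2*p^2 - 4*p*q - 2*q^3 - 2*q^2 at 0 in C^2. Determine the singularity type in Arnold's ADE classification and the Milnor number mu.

The Hessian of f at 0 has rank 1. Corank 1: A-series; mu = 2 gives A_2.

Type A2, Milnor number mu = 2.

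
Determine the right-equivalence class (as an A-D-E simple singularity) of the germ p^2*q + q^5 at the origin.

The Hessian of f at 0 has rank 0. Corank 2; j^3 = p^2*q has shape L^2 M (L != M), so D-series; mu = 6 gives D_6.

D6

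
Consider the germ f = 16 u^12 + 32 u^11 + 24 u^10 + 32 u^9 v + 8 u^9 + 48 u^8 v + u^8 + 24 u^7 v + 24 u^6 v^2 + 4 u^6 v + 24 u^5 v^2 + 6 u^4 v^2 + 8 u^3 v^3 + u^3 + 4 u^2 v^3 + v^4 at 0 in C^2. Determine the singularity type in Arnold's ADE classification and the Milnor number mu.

The Hessian of f at 0 is [[0, 0], [0, 0]] with rank 0, so corank 2. A Groebner basis of the Jacobian ideal J(f) in C{u,v} is {v^3, u^2}; counting standard monomials gives mu = 6. Corank 2; j^3 = u^3 is a perfect cube, so E-series; the 4-jet and mu = 6 give E_6.

Type E6, Milnor number mu = 6.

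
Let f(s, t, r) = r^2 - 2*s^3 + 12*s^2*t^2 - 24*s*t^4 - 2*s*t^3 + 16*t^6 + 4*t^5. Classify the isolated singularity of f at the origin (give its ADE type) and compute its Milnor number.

Type E_7, Milnor number mu = 7.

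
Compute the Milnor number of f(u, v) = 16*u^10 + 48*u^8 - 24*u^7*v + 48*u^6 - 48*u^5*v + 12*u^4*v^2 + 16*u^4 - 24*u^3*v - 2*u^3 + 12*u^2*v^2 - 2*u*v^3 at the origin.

7

The Hessian of f at 0 is [[0, 0], [0, 0]] with rank 0, so corank 2. A Groebner basis of the Jacobian ideal J(f) in C{u,v} is {3*u^2/4 + v^4 + v^3/4, u^3, u^2*v - u^2/4 - v^3/12, -u^2 + u*v^2 - v^3/3}; counting standard monomials gives mu = 7. Corank 2; j^3 = -2*u^3 is a perfect cube, so E-series; the 4-jet and mu = 7 give E_7.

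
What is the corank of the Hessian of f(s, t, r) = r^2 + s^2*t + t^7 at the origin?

2

The Hessian at 0 is [[0, 0, 0], [0, 0, 0], [0, 0, 2]] of rank 1; hence corank 2.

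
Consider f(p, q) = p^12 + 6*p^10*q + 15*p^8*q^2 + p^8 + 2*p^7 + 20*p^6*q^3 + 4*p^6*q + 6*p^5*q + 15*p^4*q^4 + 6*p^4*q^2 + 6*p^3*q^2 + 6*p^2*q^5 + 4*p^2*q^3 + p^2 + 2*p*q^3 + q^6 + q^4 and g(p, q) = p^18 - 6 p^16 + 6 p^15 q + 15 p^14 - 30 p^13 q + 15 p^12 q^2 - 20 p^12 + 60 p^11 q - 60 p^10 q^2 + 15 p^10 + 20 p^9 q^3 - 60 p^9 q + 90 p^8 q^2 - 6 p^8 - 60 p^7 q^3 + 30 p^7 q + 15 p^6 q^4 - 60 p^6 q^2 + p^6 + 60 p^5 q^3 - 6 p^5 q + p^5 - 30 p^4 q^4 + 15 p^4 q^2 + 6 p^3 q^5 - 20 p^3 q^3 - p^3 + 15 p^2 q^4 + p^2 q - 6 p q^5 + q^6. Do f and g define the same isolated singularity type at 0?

No.

The Hessian of f at 0 has rank 1. Corank 1: A-series; mu = 3 gives A_3. The Hessian of g at 0 has rank 0. Corank 2; j^3 = -p^2*(p - q) has shape L^2 M (L != M), so D-series; mu = 7 gives D_7. f is A_3 but g is D_7, hence not right-equivalent.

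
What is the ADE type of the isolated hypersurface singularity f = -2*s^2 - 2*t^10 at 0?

The Hessian of f at 0 is [[-4, 0], [0, 0]] with rank 1, so corank 1. A Groebner basis of the Jacobian ideal J(f) in C{s,t} is {t^9, s}; counting standard monomials gives mu = 9. Corank 1: A-series; mu = 9 gives A_9.

A_9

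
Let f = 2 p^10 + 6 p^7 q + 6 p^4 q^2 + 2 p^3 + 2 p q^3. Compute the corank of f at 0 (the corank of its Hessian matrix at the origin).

The Hessian at 0 is [[0, 0], [0, 0]] of rank 0; hence corank 2.

2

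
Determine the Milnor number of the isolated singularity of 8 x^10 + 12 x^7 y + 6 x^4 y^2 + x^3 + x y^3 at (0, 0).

7

The Hessian of f at 0 is [[0, 0], [0, 0]] with rank 0, so corank 2. A Groebner basis of the Jacobian ideal J(f) in C{x,y} is {x^3, x*y^2, 3*x^2 + y^3}; counting standard monomials gives mu = 7. Corank 2; j^3 = x^3 is a perfect cube, so E-series; the 4-jet and mu = 7 give E_7.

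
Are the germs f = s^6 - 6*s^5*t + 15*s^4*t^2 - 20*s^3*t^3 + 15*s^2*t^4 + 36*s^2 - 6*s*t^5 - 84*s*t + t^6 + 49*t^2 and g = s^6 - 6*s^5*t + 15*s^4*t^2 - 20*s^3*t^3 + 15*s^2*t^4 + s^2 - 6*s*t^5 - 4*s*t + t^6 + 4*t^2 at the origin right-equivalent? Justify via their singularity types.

Yes.

The Hessian of f at 0 has rank 1. Corank 1: A-series; mu = 5 gives A_5. The Hessian of g at 0 has rank 1. Corank 1: A-series; mu = 5 gives A_5. Both have type A_5, hence right-equivalent.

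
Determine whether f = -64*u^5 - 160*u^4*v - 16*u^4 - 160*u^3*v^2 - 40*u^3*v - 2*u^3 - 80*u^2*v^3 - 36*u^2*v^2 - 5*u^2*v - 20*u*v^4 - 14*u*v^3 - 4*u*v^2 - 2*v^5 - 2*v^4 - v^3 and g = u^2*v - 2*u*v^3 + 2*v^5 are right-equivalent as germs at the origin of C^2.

Yes.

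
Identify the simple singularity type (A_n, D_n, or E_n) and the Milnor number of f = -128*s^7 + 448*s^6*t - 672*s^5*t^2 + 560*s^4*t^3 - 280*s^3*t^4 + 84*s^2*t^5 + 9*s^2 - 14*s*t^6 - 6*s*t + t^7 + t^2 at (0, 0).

The Hessian of f at 0 has rank 1. Corank 1: A-series; mu = 6 gives A_6.

Type A_6, Milnor number mu = 6.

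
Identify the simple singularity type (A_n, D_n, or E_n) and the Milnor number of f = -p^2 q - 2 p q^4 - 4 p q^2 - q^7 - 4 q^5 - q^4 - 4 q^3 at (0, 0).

The Hessian of f at 0 has rank 0. Corank 2; j^3 = -q*(p + 2*q)^2 has shape L^2 M (L != M), so D-series; mu = 5 gives D_5.

Type D_5, Milnor number mu = 5.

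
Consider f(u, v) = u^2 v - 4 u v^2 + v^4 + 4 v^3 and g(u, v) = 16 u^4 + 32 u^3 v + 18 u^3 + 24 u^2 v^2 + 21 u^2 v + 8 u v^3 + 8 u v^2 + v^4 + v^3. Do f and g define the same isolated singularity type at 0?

Yes.

The Hessian of f at 0 has rank 0. Corank 2; j^3 = v*(u - 2*v)^2 has shape L^2 M (L != M), so D-series; mu = 5 gives D_5. The Hessian of g at 0 has rank 0. Corank 2; j^3 = (2*u + v)*(3*u + v)^2 has shape L^2 M (L != M), so D-series; mu = 5 gives D_5. Both have type D_5, hence right-equivalent.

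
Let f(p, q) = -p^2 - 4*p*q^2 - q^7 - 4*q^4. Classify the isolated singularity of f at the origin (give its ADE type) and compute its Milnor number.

Type A_6, Milnor number mu = 6.

The Hessian of f at 0 has rank 1. Corank 1: A-series; mu = 6 gives A_6.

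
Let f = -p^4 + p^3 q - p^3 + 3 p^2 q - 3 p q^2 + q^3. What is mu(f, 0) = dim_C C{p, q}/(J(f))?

7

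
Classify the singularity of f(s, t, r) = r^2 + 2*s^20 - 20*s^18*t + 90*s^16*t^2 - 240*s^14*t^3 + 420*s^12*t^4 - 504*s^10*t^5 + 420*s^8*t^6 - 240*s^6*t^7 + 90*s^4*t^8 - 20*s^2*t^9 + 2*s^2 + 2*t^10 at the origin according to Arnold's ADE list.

A9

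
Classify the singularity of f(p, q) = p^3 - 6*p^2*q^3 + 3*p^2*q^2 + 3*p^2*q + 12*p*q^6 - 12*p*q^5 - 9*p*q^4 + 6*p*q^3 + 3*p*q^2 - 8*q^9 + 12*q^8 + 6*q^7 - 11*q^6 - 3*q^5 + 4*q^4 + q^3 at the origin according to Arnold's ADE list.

E_6

The Hessian of f at 0 has rank 0. Corank 2; j^3 = (p + q)^3 is a perfect cube, so E-series; the 4-jet and mu = 6 give E_6.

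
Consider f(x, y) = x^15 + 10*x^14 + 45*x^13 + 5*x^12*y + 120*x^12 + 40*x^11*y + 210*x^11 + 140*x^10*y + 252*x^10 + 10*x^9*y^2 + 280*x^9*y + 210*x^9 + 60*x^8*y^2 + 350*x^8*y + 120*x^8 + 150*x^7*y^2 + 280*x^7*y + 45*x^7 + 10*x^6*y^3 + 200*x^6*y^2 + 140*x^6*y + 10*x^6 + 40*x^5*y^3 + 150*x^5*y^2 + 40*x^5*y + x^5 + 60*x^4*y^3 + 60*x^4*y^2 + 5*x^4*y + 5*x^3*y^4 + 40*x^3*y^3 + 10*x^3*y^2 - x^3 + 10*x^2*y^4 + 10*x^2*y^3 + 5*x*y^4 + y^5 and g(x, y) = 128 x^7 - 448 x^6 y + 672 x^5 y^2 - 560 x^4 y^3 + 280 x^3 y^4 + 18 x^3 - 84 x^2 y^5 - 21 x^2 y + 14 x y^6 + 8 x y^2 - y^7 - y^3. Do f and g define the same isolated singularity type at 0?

The Hessian of f at 0 has rank 0. Corank 2; j^3 = -x^3 is a perfect cube, so E-series; the 5-jet and mu = 8 give E_8. The Hessian of g at 0 has rank 0. Corank 2; j^3 = (2*x - y)*(3*x - y)^2 has shape L^2 M (L != M), so D-series; mu = 8 gives D_8. f is E_8 but g is D_8, hence not right-equivalent.

No.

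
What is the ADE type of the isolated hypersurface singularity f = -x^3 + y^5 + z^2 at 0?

The Hessian of f at 0 has rank 1. Corank 2; j^3 = -x^3 is a perfect cube, so E-series; the 5-jet and mu = 8 give E_8.

E8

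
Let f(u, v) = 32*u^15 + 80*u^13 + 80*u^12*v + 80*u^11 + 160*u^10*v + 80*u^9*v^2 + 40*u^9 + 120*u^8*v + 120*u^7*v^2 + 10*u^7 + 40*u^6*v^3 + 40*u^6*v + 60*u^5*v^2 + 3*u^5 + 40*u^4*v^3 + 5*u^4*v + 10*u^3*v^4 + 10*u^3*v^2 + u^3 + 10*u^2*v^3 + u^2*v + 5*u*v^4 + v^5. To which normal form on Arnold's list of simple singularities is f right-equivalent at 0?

D_6

The Hessian of f at 0 is [[0, 0], [0, 0]] with rank 0, so corank 2. A Groebner basis of the Jacobian ideal J(f) in C{u,v} is {-u*v/5 + v^4, u*v^2, u^2 + u*v}; counting standard monomials gives mu = 6. Corank 2; j^3 = u^2*(u + v) has shape L^2 M (L != M), so D-series; mu = 6 gives D_6.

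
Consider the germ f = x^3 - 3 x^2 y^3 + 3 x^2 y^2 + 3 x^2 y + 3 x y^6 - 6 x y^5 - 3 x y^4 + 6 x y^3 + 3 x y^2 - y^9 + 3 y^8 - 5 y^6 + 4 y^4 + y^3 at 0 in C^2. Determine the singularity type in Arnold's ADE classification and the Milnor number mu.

The Hessian of f at 0 has rank 0. Corank 2; j^3 = (x + y)^3 is a perfect cube, so E-series; the 4-jet and mu = 6 give E_6.

Type E_{6}, Milnor number mu = 6.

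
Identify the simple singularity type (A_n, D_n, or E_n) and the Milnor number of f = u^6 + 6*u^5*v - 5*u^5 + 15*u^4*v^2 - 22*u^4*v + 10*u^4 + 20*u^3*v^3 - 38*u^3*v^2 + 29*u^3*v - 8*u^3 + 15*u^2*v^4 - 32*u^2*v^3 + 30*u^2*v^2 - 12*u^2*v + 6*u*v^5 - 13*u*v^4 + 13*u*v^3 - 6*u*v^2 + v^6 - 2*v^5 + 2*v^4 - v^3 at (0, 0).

Type E_{7}, Milnor number mu = 7.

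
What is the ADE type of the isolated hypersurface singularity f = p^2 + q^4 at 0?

The Hessian of f at 0 has rank 1. Corank 1: A-series; mu = 3 gives A_3.

A3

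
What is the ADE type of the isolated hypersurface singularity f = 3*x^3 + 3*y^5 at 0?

E8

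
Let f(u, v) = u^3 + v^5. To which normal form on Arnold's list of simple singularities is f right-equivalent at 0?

E8

The Hessian of f at 0 is [[0, 0], [0, 0]] with rank 0, so corank 2. A Groebner basis of the Jacobian ideal J(f) in C{u,v} is {v^4, u^2}; counting standard monomials gives mu = 8. Corank 2; j^3 = u^3 is a perfect cube, so E-series; the 5-jet and mu = 8 give E_8.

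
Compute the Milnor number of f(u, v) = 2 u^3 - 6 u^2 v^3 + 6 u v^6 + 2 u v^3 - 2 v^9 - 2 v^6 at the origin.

7

The Hessian of f at 0 has rank 0. Corank 2; j^3 = 2*u^3 is a perfect cube, so E-series; the 4-jet and mu = 7 give E_7.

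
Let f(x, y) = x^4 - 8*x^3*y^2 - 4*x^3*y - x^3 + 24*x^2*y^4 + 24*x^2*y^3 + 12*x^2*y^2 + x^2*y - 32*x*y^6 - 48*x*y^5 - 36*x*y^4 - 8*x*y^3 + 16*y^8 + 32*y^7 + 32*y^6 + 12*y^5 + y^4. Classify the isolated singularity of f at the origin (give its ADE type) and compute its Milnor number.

Type D5, Milnor number mu = 5.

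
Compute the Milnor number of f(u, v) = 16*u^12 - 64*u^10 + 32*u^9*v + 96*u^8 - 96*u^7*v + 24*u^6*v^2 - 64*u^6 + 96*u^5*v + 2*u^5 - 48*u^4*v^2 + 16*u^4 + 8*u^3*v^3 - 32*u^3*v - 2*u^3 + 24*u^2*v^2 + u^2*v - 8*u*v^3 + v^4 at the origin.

The Hessian of f at 0 is [[0, 0], [0, 0]] with rank 0, so corank 2. A Groebner basis of the Jacobian ideal J(f) in C{u,v} is {u*v^2, u*v/8 + v^3, u^2 - u*v/2}; counting standard monomials gives mu = 5. Corank 2; j^3 = -u^2*(2*u - v) has shape L^2 M (L != M), so D-series; mu = 5 gives D_5.

5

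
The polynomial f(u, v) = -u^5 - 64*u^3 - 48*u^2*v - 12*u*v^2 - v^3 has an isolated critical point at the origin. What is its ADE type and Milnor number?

Type E_8, Milnor number mu = 8.

The Hessian of f at 0 is [[0, 0], [0, 0]] with rank 0, so corank 2. A Groebner basis of the Jacobian ideal J(f) in C{u,v} is {v^5, u*v^3 + 3*v^4/16, u^2 + u*v/2 + v^2/16}; counting standard monomials gives mu = 8. Corank 2; j^3 = -(4*u + v)^3 is a perfect cube, so E-series; the 5-jet and mu = 8 give E_8.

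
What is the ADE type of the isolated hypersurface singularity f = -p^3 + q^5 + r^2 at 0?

The Hessian of f at 0 has rank 1. Corank 2; j^3 = -p^3 is a perfect cube, so E-series; the 5-jet and mu = 8 give E_8.

E_{8}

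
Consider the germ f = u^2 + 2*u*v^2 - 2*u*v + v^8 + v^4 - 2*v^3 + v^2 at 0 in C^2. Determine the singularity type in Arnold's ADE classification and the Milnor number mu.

The Hessian of f at 0 has rank 1. Corank 1: A-series; mu = 7 gives A_7.

Type A_{7}, Milnor number mu = 7.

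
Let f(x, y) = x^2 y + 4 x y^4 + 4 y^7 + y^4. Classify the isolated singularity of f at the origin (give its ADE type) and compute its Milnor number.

The Hessian of f at 0 has rank 0. Corank 2; j^3 = x^2*y has shape L^2 M (L != M), so D-series; mu = 5 gives D_5.

Type D_5, Milnor number mu = 5.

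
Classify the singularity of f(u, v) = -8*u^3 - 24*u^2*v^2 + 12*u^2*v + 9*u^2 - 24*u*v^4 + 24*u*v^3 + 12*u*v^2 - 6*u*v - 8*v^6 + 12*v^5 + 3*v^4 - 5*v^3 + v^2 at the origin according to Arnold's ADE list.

The Hessian of f at 0 is [[18, -6], [-6, 2]] with rank 1, so corank 1. A Groebner basis of the Jacobian ideal J(f) in C{u,v} is {v^2, u - v/3}; counting standard monomials gives mu = 2. Corank 1: A-series; mu = 2 gives A_2.

A_2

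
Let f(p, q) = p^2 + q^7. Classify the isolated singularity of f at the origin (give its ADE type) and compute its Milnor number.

Type A6, Milnor number mu = 6.

The Hessian of f at 0 is [[2, 0], [0, 0]] with rank 1, so corank 1. A Groebner basis of the Jacobian ideal J(f) in C{p,q} is {q^6, p}; counting standard monomials gives mu = 6. Corank 1: A-series; mu = 6 gives A_6.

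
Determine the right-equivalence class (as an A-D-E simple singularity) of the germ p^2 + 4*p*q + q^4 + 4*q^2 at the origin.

A_3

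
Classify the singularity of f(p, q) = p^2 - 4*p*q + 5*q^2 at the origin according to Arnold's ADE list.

A1

The Hessian of f at 0 has rank 2. Corank 0: nondegenerate Morse point, so A_1.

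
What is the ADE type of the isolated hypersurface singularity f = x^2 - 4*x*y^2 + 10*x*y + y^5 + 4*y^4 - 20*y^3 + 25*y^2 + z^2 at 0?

The Hessian of f at 0 is [[2, 10, 0], [10, 50, 0], [0, 0, 2]] with rank 2, so corank 1. A Groebner basis of the Jacobian ideal J(f) in C{x,y,z} is {x^2 + 10*x*y + 25*x/2 + 125*y/2, -x/2 + y^2 - 5*y/2, z}; counting standard monomials gives mu = 4. Corank 1: A-series; mu = 4 gives A_4.

A4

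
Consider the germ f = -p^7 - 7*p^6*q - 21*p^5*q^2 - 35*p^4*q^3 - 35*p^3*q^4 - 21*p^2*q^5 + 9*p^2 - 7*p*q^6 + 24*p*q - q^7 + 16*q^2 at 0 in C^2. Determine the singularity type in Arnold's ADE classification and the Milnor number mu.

Type A_{6}, Milnor number mu = 6.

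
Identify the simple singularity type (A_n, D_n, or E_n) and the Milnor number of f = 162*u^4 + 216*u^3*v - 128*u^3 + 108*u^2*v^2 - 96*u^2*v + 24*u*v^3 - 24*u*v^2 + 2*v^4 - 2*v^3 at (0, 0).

Type E6, Milnor number mu = 6.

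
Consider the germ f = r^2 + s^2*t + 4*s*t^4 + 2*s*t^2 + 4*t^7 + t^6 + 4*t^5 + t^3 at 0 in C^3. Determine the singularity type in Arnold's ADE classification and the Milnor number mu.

The Hessian of f at 0 is [[0, 0, 0], [0, 0, 0], [0, 0, 2]] with rank 1, so corank 2. A Groebner basis of the Jacobian ideal J(f) in C{s,t,r} is {s*t/2 + t^4 + t^2/2, s^3 - s^2 - 2*s*t + t^3 - t^2, s^2*t + 2*s^2/3 + 4*s*t/3 - t^3 + 2*t^2/3, -s^2/3 + s*t^2 - 2*s*t/3 + t^3 - t^2/3, r}; counting standard monomials gives mu = 7. Corank 2; j^3 = t*(s + t)^2 has shape L^2 M (L != M), so D-series; mu = 7 gives D_7.

Type D7, Milnor number mu = 7.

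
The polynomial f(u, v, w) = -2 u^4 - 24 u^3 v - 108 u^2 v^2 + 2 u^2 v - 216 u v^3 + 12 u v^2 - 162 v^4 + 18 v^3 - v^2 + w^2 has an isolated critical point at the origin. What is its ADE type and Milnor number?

Type A3, Milnor number mu = 3.

The Hessian of f at 0 has rank 2. Corank 1: A-series; mu = 3 gives A_3.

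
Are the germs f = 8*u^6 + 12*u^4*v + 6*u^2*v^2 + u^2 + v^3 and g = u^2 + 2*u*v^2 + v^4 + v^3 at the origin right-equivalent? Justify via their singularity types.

Yes.

The Hessian of f at 0 is [[2, 0], [0, 0]] with rank 1, so corank 1. A Groebner basis of the Jacobian ideal J(f) in C{u,v} is {v^2, u}; counting standard monomials gives mu = 2. Corank 1: A-series; mu = 2 gives A_2. The Hessian of g at 0 is [[2, 0], [0, 0]] with rank 1, so corank 1. A Groebner basis of the Jacobian ideal J(g) in C{u,v} is {v^2, u}; counting standard monomials gives mu = 2. Corank 1: A-series; mu = 2 gives A_2. Both have type A_2, hence right-equivalent.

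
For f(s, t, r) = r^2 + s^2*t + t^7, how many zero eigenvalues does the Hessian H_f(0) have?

2

The Hessian at 0 is [[0, 0, 0], [0, 0, 0], [0, 0, 2]] of rank 1; hence corank 2.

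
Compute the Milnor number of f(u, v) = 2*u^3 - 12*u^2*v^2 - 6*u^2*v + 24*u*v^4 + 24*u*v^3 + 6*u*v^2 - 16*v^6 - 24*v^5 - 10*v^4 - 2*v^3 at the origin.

6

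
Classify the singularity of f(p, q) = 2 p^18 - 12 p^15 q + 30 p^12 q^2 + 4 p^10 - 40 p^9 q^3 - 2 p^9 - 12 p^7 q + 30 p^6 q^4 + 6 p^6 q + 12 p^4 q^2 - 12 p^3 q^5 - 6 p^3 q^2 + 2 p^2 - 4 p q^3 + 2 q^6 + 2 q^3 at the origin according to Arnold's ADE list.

The Hessian of f at 0 has rank 1. Corank 1: A-series; mu = 2 gives A_2.

A_{2}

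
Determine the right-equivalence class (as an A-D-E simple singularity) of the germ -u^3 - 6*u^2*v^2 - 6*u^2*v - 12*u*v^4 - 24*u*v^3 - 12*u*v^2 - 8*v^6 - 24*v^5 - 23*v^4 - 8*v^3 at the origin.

The Hessian of f at 0 has rank 0. Corank 2; j^3 = -(u + 2*v)^3 is a perfect cube, so E-series; the 4-jet and mu = 6 give E_6.

E6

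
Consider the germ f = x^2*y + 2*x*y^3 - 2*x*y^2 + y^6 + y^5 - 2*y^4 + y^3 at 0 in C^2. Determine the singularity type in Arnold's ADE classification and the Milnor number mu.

The Hessian of f at 0 is [[0, 0], [0, 0]] with rank 0, so corank 2. A Groebner basis of the Jacobian ideal J(f) in C{x,y} is {x^3 + x^2/2 - 5*x*y^2/2 - 5*x*y/2 + 2*y^2, x^2*y + x^2/6 - 11*x*y^2/6 - 7*x*y/6 + y^2, x*y + y^3 - y^2}; counting standard monomials gives mu = 7. Corank 2; j^3 = y*(x - y)^2 has shape L^2 M (L != M), so D-series; mu = 7 gives D_7.

Type D_7, Milnor number mu = 7.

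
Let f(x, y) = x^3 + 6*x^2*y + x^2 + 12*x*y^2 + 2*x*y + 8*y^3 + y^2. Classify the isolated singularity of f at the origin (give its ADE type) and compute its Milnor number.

The Hessian of f at 0 is [[2, 2], [2, 2]] with rank 1, so corank 1. A Groebner basis of the Jacobian ideal J(f) in C{x,y} is {y^2, x + y}; counting standard monomials gives mu = 2. Corank 1: A-series; mu = 2 gives A_2.

Type A_{2}, Milnor number mu = 2.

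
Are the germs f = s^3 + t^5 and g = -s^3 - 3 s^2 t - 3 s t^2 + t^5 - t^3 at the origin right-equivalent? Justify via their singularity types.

The Hessian of f at 0 has rank 0. Corank 2; j^3 = s^3 is a perfect cube, so E-series; the 5-jet and mu = 8 give E_8. The Hessian of g at 0 has rank 0. Corank 2; j^3 = -(s + t)^3 is a perfect cube, so E-series; the 5-jet and mu = 8 give E_8. Both have type E_8, hence right-equivalent.

Yes.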